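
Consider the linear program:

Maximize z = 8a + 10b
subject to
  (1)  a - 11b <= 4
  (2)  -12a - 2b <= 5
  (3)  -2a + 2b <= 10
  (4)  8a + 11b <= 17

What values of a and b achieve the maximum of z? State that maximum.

Extreme points and z = 8a + 10b:
  (-47/134, -53/134) → z = -453/67
  (7/3, -5/33) → z = 566/33
  (-89/116, 61/29) → z = 432/29

The optimum lies where a - 11b = 4 and 8a + 11b = 17.
Solving simultaneously gives a = 7/3, b = -5/33.

a = 7/3, b = -5/33, maximum z = 566/33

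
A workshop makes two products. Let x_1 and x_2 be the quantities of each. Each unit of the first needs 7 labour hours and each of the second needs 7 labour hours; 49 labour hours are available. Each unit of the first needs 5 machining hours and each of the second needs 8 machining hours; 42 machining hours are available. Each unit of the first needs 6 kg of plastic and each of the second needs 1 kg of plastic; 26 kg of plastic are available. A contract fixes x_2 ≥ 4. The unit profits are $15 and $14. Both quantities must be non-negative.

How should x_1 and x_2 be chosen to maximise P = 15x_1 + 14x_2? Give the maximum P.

x_1 = 2, x_2 = 4, maximum P = 86

The optimum lies where 5x_1 + 8x_2 = 42 and x_2 = 4.
Solving simultaneously gives x_1 = 2, x_2 = 4.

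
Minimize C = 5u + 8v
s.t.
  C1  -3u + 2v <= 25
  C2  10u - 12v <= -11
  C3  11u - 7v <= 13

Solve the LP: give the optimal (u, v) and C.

u = -139/8, v = -217/16, minimum C = -1563/8

Vertices and C = 5u + 8v:
  (-139/8, -217/16) → C = -1563/8
  (201, 314) → C = 3517
  (233/62, 251/62) → C = 3173/62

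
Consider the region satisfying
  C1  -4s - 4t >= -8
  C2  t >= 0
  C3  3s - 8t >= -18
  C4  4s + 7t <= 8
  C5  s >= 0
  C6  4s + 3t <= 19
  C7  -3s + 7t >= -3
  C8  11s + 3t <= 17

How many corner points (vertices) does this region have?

Intersecting each pair of boundary lines and keeping only the points that satisfy every inequality leaves:
  (0, 0)
  (1, 0)
  (0, 8/7)
  (19/13, 4/13)
  (64/43, 9/43)

5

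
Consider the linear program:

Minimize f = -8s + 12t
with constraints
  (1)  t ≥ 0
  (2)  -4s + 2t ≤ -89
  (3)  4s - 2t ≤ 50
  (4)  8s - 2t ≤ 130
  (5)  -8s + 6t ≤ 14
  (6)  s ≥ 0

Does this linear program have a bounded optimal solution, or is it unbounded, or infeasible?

Constraints -4s + 2t ≤ -89 and 4s - 2t ≤ 50 have parallel boundaries but demand opposite sides — no point can satisfy both, so the region is empty.

infeasible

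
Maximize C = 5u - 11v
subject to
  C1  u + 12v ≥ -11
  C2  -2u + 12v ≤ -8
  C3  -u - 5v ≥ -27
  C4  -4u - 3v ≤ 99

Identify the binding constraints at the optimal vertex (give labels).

C1 and C3

Feasible corners and C = 5u - 11v:
  (-1, -5/6) → C = 25/6
  (379/7, -38/7) → C = 2313/7
  (182/11, 23/11) → C = 657/11

The maximum is at (379/7, -38/7). Substituting into each constraint, equality holds for C1 and C3; the remaining constraints have slack.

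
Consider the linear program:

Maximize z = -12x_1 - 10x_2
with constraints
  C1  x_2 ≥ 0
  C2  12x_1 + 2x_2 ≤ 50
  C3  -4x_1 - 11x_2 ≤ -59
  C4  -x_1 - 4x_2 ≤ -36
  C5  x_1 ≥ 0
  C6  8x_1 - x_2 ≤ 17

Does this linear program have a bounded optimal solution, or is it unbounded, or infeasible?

bounded optimum

Vertices and z = -12x_1 - 10x_2:
  (64/23, 191/23) → z = -2678/23
  (0, 25) → z = -250
  (0, 9) → z = -90
The feasible region has finitely many vertices and no improving ray; the maximum is -90 at (0, 9).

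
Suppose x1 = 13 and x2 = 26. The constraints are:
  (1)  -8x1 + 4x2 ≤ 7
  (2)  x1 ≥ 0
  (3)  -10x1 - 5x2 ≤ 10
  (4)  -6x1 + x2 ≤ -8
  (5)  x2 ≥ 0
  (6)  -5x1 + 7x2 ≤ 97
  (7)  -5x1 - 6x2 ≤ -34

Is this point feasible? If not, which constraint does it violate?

not feasible — violates (6)

Constraint (6): -5x1 + 7x2 = 117, which is not ≤ 97. All other constraints are satisfied.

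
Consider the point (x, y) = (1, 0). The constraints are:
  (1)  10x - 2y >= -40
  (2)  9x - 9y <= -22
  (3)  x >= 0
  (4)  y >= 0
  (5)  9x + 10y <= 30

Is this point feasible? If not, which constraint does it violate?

not feasible — violates (2)

Constraint (2): 9x - 9y = 9, which is not ≤ -22. All other constraints are satisfied.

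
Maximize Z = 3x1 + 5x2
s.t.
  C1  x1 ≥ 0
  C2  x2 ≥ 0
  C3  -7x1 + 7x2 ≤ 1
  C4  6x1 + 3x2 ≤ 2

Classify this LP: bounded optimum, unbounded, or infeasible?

Vertices and Z = 3x1 + 5x2:
  (0, 0) → Z = 0
  (0, 1/7) → Z = 5/7
  (1/3, 0) → Z = 1
  (11/63, 20/63) → Z = 19/9
The feasible region has finitely many vertices and no improving ray; the maximum is 19/9 at (11/63, 20/63).

bounded optimum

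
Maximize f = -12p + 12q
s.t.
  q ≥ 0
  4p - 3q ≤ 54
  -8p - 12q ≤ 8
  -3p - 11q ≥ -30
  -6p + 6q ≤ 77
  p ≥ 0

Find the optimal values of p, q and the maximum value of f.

Extreme points and f = -12p + 12q:
  (10, 0) → f = -120
  (0, 0) → f = 0
  (0, 30/11) → f = 360/11

At the optimal vertex, -3p - 11q = -30 and p = 0.
Solving simultaneously gives p = 0, q = 30/11.

p = 0, q = 30/11, maximum f = 360/11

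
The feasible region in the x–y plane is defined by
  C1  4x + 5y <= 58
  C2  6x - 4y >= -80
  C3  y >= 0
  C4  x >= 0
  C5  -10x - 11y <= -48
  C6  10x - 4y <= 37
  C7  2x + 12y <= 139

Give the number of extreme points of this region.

Intersecting each pair of boundary lines and keeping only the points that satisfy every inequality leaves:
  (139/22, 72/11)
  (1/38, 220/19)
  (0, 48/11)
  (0, 139/12)
  (599/150, 11/15)

5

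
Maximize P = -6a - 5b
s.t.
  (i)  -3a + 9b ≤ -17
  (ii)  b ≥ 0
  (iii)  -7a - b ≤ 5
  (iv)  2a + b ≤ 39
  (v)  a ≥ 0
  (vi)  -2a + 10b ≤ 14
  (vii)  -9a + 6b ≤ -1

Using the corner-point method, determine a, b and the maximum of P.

a = 17/3, b = 0, maximum P = -34

Feasible corners and P = -6a - 5b:
  (17/3, 0) → P = -34
  (368/21, 83/21) → P = -2623/21
  (39/2, 0) → P = -117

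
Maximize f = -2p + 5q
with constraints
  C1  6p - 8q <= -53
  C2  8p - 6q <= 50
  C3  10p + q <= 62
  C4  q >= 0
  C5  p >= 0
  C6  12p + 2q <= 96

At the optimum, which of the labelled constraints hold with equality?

C5 and C6

Feasible corners and f = -2p + 5q:
  (443/86, 451/43) → f = 1812/43
  (0, 53/8) → f = 265/8
  (7/2, 27) → f = 128
  (0, 48) → f = 240

The maximum is at (0, 48). Substituting into each constraint, equality holds for C5 and C6; the remaining constraints have slack.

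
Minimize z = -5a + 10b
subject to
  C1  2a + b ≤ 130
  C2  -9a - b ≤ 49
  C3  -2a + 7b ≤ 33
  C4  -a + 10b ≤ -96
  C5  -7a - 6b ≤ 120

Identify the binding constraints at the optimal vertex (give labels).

Corner points and z = -5a + 10b:
  (1396/21, -62/21) → z = -7600/21
  (180, -230) → z = -3200
  (-394/91, -913/91) → z = -7160/91
  (-174/47, -737/47) → z = -6500/47

The minimum is at (180, -230). Substituting into each constraint, equality holds for C1 and C5; the remaining constraints have slack.

C1 and C5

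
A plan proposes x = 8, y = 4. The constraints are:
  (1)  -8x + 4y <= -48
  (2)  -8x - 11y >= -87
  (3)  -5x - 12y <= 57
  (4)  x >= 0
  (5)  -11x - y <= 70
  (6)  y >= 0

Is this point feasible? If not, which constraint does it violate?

not feasible — violates (2)

Constraint (2): -8x - 11y = -108, which is not ≥ -87. All other constraints are satisfied.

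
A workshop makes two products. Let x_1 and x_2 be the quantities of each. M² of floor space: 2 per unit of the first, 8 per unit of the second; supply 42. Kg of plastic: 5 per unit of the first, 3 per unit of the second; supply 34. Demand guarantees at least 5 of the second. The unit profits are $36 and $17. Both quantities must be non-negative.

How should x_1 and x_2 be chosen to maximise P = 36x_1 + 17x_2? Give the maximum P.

Feasible corners and P = 36x_1 + 17x_2:
  (0, 21/4) → P = 357/4
  (0, 5) → P = 85
  (1, 5) → P = 121

x_1 = 1, x_2 = 5, maximum P = 121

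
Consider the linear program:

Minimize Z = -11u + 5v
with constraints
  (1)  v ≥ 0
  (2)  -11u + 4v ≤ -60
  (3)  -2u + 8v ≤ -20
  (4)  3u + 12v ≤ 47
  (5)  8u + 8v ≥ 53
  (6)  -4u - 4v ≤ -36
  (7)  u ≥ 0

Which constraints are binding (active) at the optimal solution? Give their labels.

Feasible corners and Z = -11u + 5v:
  (10, 0) → Z = -110
  (47/3, 0) → Z = -517/3
  (77/6, 17/24) → Z = -1101/8

The minimum is at (47/3, 0). Substituting into each constraint, equality holds for (1) and (4); the remaining constraints have slack.

(1) and (4)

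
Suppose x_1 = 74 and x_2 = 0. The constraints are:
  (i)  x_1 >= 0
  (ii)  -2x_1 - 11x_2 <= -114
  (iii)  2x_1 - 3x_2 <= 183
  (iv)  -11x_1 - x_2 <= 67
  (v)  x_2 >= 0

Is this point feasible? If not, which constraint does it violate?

feasible

(i): 74 ≥ 0 ✓
(ii): -148 ≤ -114 ✓
(iii): 148 ≤ 183 ✓
(iv): -814 ≤ 67 ✓
(v): 0 ≥ 0 ✓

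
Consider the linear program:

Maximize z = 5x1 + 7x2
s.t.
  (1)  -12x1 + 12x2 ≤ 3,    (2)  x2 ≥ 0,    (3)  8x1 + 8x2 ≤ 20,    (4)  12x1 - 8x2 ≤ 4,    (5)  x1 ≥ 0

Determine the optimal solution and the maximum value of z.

x1 = 9/8, x2 = 11/8, maximum z = 61/4

Corner points and z = 5x1 + 7x2:
  (9/8, 11/8) → z = 61/4
  (0, 1/4) → z = 7/4
  (1/3, 0) → z = 5/3
  (0, 0) → z = 0
  (6/5, 13/10) → z = 151/10

At the optimal vertex, -12x1 + 12x2 = 3 and 8x1 + 8x2 = 20.
Solving simultaneously gives x1 = 9/8, x2 = 11/8.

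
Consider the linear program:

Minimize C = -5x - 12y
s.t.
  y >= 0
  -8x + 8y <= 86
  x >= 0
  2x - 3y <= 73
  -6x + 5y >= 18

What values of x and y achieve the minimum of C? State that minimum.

Feasible corners and C = -5x - 12y:
  (0, 43/4) → C = -129
  (143/4, 93/2) → C = -2947/4
  (0, 18/5) → C = -216/5

x = 143/4, y = 93/2, minimum C = -2947/4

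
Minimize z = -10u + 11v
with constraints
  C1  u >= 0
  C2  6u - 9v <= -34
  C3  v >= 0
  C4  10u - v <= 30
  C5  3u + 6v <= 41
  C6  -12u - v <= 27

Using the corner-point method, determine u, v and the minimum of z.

u = 55/21, v = 116/21, minimum z = 242/7

Extreme points and z = -10u + 11v:
  (0, 34/9) → z = 374/9
  (0, 41/6) → z = 451/6
  (55/21, 116/21) → z = 242/7

The binding constraints are 6u - 9v = -34 and 3u + 6v = 41.
Solving simultaneously gives u = 55/21, v = 116/21.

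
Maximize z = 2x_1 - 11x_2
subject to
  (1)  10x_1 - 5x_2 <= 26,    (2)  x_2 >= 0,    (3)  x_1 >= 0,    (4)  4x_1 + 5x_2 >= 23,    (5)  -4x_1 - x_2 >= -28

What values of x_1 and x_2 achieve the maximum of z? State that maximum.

x_1 = 7/2, x_2 = 9/5, maximum z = -64/5

Vertices and z = 2x_1 - 11x_2:
  (7/2, 9/5) → z = -64/5
  (83/15, 88/15) → z = -802/15
  (0, 23/5) → z = -253/5
  (0, 28) → z = -308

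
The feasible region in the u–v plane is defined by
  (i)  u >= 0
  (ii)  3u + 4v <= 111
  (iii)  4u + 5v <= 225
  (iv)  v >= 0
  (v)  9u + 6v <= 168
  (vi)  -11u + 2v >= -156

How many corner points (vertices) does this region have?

5

Intersecting each pair of boundary lines and keeping only the points that satisfy every inequality leaves:
  (0, 111/4)
  (0, 0)
  (1/3, 55/2)
  (156/11, 0)
  (106/7, 37/7)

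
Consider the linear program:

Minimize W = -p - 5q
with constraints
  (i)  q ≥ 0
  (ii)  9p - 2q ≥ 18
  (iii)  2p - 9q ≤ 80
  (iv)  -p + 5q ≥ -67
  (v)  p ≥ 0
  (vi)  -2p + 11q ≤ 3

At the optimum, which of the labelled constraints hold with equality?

(iii) and (vi)

Corner points and W = -p - 5q:
  (2, 0) → W = -2
  (40, 0) → W = -40
  (204/95, 63/95) → W = -519/95
  (907/4, 83/2) → W = -1737/4

The minimum is at (907/4, 83/2). Substituting into each constraint, equality holds for (iii) and (vi); the remaining constraints have slack.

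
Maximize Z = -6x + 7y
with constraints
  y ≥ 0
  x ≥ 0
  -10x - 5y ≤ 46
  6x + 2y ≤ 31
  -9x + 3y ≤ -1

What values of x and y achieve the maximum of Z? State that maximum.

Extreme points and Z = -6x + 7y:
  (31/6, 0) → Z = -31
  (1/9, 0) → Z = -2/3
  (95/36, 91/12) → Z = 149/4

At the optimal vertex, 6x + 2y = 31 and -9x + 3y = -1.
Solving simultaneously gives x = 95/36, y = 91/12.

x = 95/36, y = 91/12, maximum Z = 149/4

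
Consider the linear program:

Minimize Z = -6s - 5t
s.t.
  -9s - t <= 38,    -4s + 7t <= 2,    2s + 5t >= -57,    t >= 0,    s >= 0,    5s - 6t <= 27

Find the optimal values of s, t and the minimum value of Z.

Extreme points and Z = -6s - 5t:
  (0, 2/7) → Z = -10/7
  (201/11, 118/11) → Z = -1796/11
  (0, 0) → Z = 0
  (27/5, 0) → Z = -162/5

The optimum lies where -4s + 7t = 2 and 5s - 6t = 27.
Solving simultaneously gives s = 201/11, t = 118/11.

s = 201/11, t = 118/11, minimum Z = -1796/11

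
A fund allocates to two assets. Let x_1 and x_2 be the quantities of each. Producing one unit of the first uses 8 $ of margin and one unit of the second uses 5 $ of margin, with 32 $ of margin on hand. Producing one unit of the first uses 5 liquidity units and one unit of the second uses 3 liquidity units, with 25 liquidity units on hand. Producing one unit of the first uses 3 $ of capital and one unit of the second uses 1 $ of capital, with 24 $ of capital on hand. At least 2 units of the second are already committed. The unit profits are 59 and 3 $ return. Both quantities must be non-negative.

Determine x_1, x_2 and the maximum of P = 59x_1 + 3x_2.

x_1 = 11/4, x_2 = 2, maximum P = 673/4

Vertices and P = 59x_1 + 3x_2:
  (0, 32/5) → P = 96/5
  (0, 2) → P = 6
  (11/4, 2) → P = 673/4

At the optimal vertex, 8x_1 + 5x_2 = 32 and x_2 = 2.
Solving simultaneously gives x_1 = 11/4, x_2 = 2.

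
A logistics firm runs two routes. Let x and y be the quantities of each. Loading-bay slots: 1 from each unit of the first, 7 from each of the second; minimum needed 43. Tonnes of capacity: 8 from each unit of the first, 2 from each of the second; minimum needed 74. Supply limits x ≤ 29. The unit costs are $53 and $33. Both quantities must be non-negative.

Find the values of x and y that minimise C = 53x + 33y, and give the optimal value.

x = 8, y = 5, minimum C = 589

Corner points and C = 53x + 33y:
  (0, 37) → C = 1221
  (8, 5) → C = 589
  (29, 2) → C = 1603
The feasible region is unbounded (it extends along (0, 1)), but C strictly increases along every unbounded feasible direction, so there is no improving ray and the minimum is attained at a vertex.

The optimum lies where x + 7y = 43 and 8x + 2y = 74.
Solving simultaneously gives x = 8, y = 5.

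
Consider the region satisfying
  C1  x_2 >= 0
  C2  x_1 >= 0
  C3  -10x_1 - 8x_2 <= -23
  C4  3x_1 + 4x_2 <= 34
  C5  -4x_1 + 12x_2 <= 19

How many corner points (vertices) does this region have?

Pairwise boundary intersections that survive every other constraint:
  (23/10, 0)
  (34/3, 0)
  (31/38, 141/76)
  (83/13, 193/52)

4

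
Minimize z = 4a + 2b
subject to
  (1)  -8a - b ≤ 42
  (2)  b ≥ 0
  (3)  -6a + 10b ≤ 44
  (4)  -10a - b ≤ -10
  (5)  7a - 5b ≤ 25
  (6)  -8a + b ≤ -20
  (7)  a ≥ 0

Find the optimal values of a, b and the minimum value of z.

a = 5/2, b = 0, minimum z = 10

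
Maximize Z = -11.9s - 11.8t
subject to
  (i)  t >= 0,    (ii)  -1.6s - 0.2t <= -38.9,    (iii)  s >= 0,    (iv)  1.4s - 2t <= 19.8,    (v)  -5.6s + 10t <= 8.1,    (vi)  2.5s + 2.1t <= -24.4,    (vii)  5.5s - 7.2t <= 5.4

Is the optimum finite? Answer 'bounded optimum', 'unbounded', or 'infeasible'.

The boundaries 2.5s + 2.1t = -24.4 and 5.5s - 7.2t = 5.4 meet at (-5478/985, -2954/591), but that point violates t ≥ 0. Every candidate vertex is excluded by some other constraint, so the feasible region is empty.

infeasible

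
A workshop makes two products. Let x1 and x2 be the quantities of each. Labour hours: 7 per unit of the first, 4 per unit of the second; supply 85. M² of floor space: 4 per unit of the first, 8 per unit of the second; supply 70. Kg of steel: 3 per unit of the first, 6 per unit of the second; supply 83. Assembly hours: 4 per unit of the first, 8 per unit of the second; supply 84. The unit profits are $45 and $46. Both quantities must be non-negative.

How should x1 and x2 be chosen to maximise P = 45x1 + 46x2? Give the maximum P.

Extreme points and P = 45x1 + 46x2:
  (0, 0) → P = 0
  (0, 35/4) → P = 805/2
  (85/7, 0) → P = 3825/7
  (10, 15/4) → P = 1245/2

At the optimal vertex, 7x1 + 4x2 = 85 and 4x1 + 8x2 = 70.
Solving simultaneously gives x1 = 10, x2 = 15/4.

x1 = 10, x2 = 15/4, maximum P = 1245/2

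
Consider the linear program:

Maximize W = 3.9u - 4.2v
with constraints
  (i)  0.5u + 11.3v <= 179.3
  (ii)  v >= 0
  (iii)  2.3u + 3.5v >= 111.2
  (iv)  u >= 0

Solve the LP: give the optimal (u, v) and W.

Corner points and W = 3.9u - 4.2v:
  (1793/5, 0) → W = 69927/50
  (20967/808, 11893/808) → W = 318207/8080
  (1112/23, 0) → W = 21684/115

The optimum lies where 0.5u + 11.3v = 179.3 and v = 0.
Solving simultaneously gives u = 1793/5, v = 0.

u = 358.6, v = 0, maximum W = 1398.54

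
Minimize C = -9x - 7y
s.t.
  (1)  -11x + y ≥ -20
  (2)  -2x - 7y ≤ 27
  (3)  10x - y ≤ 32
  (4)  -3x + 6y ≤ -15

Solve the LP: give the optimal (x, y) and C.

x = 5/3, y = -5/3, minimum C = -10/3

Corner points and C = -9x - 7y:
  (113/79, -337/79) → C = 1342/79
  (5/3, -5/3) → C = -10/3
  (-19/11, -37/11) → C = 430/11

At the optimal vertex, -11x + y = -20 and -3x + 6y = -15.
Solving simultaneously gives x = 5/3, y = -5/3.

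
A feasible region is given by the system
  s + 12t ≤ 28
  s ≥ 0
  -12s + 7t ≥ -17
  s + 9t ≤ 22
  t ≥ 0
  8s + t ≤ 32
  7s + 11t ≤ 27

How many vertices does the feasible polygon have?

5

Pairwise boundary intersections that survive every other constraint:
  (0, 7/3)
  (16/73, 169/73)
  (0, 0)
  (17/12, 0)
  (376/181, 205/181)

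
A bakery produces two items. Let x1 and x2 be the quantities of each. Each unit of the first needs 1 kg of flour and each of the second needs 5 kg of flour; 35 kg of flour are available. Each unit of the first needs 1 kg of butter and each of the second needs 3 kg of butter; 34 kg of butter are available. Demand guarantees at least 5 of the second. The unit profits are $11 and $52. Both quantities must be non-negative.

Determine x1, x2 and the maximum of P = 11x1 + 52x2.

x1 = 10, x2 = 5, maximum P = 370

Corner points and P = 11x1 + 52x2:
  (0, 7) → P = 364
  (0, 5) → P = 260
  (10, 5) → P = 370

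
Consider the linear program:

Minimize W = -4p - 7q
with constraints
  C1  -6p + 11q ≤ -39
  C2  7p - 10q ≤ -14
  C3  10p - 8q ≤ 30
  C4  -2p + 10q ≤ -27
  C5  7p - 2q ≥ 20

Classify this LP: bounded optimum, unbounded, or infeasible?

infeasible

The boundaries -6p + 11q = -39 and 7p - 10q = -14 meet at (-32, -21), but that point violates 7p - 2q ≥ 20. Every candidate vertex is excluded by some other constraint, so the feasible region is empty.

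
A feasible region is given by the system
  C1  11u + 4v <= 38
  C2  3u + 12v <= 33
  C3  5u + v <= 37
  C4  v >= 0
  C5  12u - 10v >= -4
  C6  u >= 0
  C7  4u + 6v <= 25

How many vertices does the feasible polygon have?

5

Intersecting each pair of boundary lines and keeping only the points that satisfy every inequality leaves:
  (27/10, 83/40)
  (38/11, 0)
  (47/29, 68/29)
  (0, 0)
  (0, 2/5)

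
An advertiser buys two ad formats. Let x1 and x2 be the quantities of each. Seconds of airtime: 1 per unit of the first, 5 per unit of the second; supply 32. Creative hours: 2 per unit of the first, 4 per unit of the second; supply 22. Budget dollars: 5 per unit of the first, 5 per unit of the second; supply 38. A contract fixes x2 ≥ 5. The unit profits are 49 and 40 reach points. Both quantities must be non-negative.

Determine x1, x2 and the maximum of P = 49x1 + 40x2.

x1 = 1, x2 = 5, maximum P = 249

Vertices and P = 49x1 + 40x2:
  (0, 11/2) → P = 220
  (0, 5) → P = 200
  (1, 5) → P = 249

The binding constraints are 2x1 + 4x2 = 22 and x2 = 5.
Solving simultaneously gives x1 = 1, x2 = 5.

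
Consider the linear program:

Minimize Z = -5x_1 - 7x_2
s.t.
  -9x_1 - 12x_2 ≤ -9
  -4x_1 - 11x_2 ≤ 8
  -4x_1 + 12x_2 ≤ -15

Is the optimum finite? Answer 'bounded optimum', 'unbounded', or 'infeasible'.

unbounded

From the feasible point (65/17, -36/17), moving in the direction (12, 4) keeps every constraint satisfied while Z decreases without bound.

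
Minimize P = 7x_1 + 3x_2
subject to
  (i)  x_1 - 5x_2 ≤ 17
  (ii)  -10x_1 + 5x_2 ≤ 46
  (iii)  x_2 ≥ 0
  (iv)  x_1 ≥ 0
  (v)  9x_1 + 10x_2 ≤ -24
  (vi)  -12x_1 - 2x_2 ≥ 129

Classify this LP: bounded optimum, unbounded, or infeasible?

infeasible

The boundaries 9x_1 + 10x_2 = -24 and -12x_1 - 2x_2 = 129 meet at (-207/17, 291/34), but that point violates -10x_1 + 5x_2 ≤ 46. Every candidate vertex is excluded by some other constraint, so the feasible region is empty.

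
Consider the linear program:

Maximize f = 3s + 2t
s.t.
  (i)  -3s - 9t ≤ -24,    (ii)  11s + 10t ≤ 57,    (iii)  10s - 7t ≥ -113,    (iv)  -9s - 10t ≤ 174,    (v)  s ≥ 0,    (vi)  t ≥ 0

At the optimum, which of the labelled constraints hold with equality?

Vertices and f = 3s + 2t:
  (91/23, 31/23) → f = 335/23
  (0, 8/3) → f = 16/3
  (0, 57/10) → f = 57/5

The maximum is at (91/23, 31/23). Substituting into each constraint, equality holds for (i) and (ii); the remaining constraints have slack.

(i) and (ii)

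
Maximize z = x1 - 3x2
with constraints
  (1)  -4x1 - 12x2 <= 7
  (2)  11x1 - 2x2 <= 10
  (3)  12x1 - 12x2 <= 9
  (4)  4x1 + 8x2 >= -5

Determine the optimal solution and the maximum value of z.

Extreme points and z = x1 - 3x2:
  (1/8, -5/8) → z = 2
  (-1/4, -1/2) → z = 5/4
  (17/18, 7/36) → z = 13/36
The feasible region is unbounded (it extends along (2, 11), (-2, 1)), but z strictly decreases along every unbounded feasible direction, so there is no improving ray and the maximum is attained at a vertex.

The binding constraints are -4x1 - 12x2 = 7 and 12x1 - 12x2 = 9.
Solving simultaneously gives x1 = 1/8, x2 = -5/8.

x1 = 1/8, x2 = -5/8, maximum z = 2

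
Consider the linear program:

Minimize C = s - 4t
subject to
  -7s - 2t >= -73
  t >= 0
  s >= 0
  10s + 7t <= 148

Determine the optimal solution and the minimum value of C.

s = 0, t = 148/7, minimum C = -592/7

Corner points and C = s - 4t:
  (73/7, 0) → C = 73/7
  (215/29, 306/29) → C = -1009/29
  (0, 0) → C = 0
  (0, 148/7) → C = -592/7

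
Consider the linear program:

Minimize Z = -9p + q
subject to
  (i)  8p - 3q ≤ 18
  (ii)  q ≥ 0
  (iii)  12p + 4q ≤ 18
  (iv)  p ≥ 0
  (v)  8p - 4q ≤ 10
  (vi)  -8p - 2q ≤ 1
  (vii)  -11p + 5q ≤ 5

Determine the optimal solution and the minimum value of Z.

Vertices and Z = -9p + q:
  (0, 0) → Z = 0
  (5/4, 0) → Z = -45/4
  (7/5, 3/10) → Z = -123/10
  (35/52, 129/52) → Z = -93/26
  (0, 1) → Z = 1

At the optimal vertex, 12p + 4q = 18 and 8p - 4q = 10.
Solving simultaneously gives p = 7/5, q = 3/10.

p = 7/5, q = 3/10, minimum Z = -123/10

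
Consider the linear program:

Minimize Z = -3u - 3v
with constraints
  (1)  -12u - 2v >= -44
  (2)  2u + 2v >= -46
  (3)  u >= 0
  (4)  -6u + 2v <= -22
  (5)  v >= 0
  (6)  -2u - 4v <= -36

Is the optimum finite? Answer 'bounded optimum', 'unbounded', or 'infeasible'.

infeasible

The boundaries -12u - 2v = -44 and u = 0 meet at (0, 22), but that point violates -6u + 2v ≤ -22. Every candidate vertex is excluded by some other constraint, so the feasible region is empty.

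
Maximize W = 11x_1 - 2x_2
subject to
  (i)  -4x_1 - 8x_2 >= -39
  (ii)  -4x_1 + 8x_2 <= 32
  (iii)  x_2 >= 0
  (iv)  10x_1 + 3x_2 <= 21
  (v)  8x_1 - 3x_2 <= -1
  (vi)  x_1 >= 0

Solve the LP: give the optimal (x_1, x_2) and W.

x_1 = 10/9, x_2 = 89/27, maximum W = 152/27

Feasible corners and W = 11x_1 - 2x_2:
  (18/23, 101/23) → W = -4/23
  (0, 4) → W = -8
  (10/9, 89/27) → W = 152/27
  (0, 1/3) → W = -2/3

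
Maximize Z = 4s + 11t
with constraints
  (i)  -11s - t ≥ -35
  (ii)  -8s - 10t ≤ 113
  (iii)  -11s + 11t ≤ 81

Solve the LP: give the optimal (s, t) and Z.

s = 76/33, t = 29/3, maximum Z = 1271/11

Feasible corners and Z = 4s + 11t:
  (463/102, -1523/102) → Z = -4967/34
  (76/33, 29/3) → Z = 1271/11
  (-2053/198, -595/198) → Z = -4919/66

The binding constraints are -11s - t = -35 and -11s + 11t = 81.
Solving simultaneously gives s = 76/33, t = 29/3.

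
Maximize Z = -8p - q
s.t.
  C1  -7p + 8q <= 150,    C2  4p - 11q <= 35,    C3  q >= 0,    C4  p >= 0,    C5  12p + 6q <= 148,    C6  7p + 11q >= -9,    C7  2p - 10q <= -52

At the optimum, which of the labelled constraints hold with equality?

Extreme points and Z = -8p - q:
  (0, 75/4) → Z = -75/4
  (142/69, 1418/69) → Z = -2554/69
  (0, 26/5) → Z = -26/5
  (292/33, 230/33) → Z = -2566/33

The maximum is at (0, 26/5). Substituting into each constraint, equality holds for C4 and C7; the remaining constraints have slack.

C4 and C7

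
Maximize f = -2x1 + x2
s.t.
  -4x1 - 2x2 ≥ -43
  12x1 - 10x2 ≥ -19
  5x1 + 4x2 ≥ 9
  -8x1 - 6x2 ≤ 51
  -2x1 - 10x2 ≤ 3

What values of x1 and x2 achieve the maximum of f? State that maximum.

x1 = 1/7, x2 = 29/14, maximum f = 25/14

Vertices and f = -2x1 + x2:
  (49/8, 37/4) → f = -3
  (109/9, -49/18) → f = -485/18
  (1/7, 29/14) → f = 25/14
  (17/7, -11/14) → f = -79/14

At the optimal vertex, 12x1 - 10x2 = -19 and 5x1 + 4x2 = 9.
Solving simultaneously gives x1 = 1/7, x2 = 29/14.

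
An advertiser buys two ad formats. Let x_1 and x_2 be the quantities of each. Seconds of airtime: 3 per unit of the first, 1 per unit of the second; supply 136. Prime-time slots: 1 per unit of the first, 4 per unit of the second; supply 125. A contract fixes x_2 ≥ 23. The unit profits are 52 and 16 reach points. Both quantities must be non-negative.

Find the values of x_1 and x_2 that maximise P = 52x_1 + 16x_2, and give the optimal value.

x_1 = 33, x_2 = 23, maximum P = 2084

Vertices and P = 52x_1 + 16x_2:
  (0, 125/4) → P = 500
  (0, 23) → P = 368
  (33, 23) → P = 2084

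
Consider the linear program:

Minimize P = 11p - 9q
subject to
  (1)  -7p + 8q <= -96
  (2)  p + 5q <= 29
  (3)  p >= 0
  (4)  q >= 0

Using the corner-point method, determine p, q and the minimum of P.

Vertices and P = 11p - 9q:
  (712/43, 107/43) → P = 6869/43
  (96/7, 0) → P = 1056/7
  (29, 0) → P = 319

p = 96/7, q = 0, minimum P = 1056/7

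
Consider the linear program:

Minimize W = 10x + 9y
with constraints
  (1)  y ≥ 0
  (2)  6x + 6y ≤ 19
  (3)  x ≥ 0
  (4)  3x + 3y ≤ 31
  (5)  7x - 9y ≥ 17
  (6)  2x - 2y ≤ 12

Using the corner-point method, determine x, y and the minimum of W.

x = 17/7, y = 0, minimum W = 170/7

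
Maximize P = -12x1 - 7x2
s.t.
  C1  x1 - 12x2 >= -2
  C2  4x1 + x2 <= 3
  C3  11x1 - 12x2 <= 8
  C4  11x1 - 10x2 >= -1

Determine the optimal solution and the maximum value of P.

Feasible corners and P = -12x1 - 7x2:
  (34/49, 11/49) → P = -485/49
  (4/61, 21/122) → P = -243/122
  (44/59, 1/59) → P = -535/59
  (-46/11, -9/2) → P = 1797/22

The optimum lies where 11x1 - 12x2 = 8 and 11x1 - 10x2 = -1.
Solving simultaneously gives x1 = -46/11, x2 = -9/2.

x1 = -46/11, x2 = -9/2, maximum P = 1797/22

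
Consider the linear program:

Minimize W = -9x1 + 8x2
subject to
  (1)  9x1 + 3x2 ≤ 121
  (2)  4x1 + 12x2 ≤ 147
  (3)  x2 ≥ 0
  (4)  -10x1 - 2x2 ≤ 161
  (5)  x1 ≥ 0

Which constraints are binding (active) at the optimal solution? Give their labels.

Corner points and W = -9x1 + 8x2:
  (337/32, 839/96) → W = -2387/96
  (121/9, 0) → W = -121
  (0, 49/4) → W = 98
  (0, 0) → W = 0

The minimum is at (121/9, 0). Substituting into each constraint, equality holds for (1) and (3); the remaining constraints have slack.

(1) and (3)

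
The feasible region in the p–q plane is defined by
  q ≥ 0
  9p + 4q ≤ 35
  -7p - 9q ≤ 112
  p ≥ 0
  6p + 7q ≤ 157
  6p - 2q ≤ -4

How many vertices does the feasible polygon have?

Pairwise boundary intersections that survive every other constraint:
  (0, 35/4)
  (9/7, 41/7)
  (0, 2)

3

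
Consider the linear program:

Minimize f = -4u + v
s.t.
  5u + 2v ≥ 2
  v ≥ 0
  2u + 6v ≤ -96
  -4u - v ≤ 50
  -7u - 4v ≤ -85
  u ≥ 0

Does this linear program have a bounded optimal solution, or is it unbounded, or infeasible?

infeasible

The boundaries v = 0 and -7u - 4v = -85 meet at (85/7, 0), but that point violates 2u + 6v ≤ -96. Every candidate vertex is excluded by some other constraint, so the feasible region is empty.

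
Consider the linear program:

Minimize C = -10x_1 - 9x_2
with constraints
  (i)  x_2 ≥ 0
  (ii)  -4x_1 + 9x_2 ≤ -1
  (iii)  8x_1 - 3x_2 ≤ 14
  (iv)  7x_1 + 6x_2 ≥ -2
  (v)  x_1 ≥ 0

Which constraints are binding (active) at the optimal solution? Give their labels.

(ii) and (iii)

Corner points and C = -10x_1 - 9x_2:
  (1/4, 0) → C = -5/2
  (7/4, 0) → C = -35/2
  (41/20, 4/5) → C = -277/10

The minimum is at (41/20, 4/5). Substituting into each constraint, equality holds for (ii) and (iii); the remaining constraints have slack.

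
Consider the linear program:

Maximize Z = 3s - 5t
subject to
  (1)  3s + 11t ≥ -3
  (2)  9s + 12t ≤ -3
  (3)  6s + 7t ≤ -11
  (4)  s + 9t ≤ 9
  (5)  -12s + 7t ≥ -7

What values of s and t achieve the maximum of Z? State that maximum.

Extreme points and Z = 3s - 5t:
  (-20/9, 1/3) → Z = -25/3
  (-63/8, 15/8) → Z = -33
  (-162/47, 65/47) → Z = -811/47

The optimum lies where 3s + 11t = -3 and 6s + 7t = -11.
Solving simultaneously gives s = -20/9, t = 1/3.

s = -20/9, t = 1/3, maximum Z = -25/3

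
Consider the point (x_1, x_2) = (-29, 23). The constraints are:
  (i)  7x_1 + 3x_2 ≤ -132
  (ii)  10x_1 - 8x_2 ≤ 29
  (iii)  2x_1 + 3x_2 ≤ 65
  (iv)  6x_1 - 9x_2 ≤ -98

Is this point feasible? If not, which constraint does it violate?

feasible

(i): -134 ≤ -132 ✓
(ii): -474 ≤ 29 ✓
(iii): 11 ≤ 65 ✓
(iv): -381 ≤ -98 ✓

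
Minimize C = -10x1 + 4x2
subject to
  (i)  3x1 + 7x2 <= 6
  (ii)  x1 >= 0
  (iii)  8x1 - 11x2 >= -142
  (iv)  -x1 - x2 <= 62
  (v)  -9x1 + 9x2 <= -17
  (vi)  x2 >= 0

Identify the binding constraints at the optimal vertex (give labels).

Corner points and C = -10x1 + 4x2:
  (173/90, 1/30) → C = -859/45
  (2, 0) → C = -20
  (17/9, 0) → C = -170/9

The minimum is at (2, 0). Substituting into each constraint, equality holds for (i) and (vi); the remaining constraints have slack.

(i) and (vi)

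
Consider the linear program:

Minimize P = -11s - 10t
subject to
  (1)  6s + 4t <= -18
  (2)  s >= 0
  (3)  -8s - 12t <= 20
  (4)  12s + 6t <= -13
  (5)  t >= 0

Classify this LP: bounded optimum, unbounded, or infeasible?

infeasible

The boundaries 6s + 4t = -18 and -8s - 12t = 20 meet at (-17/5, 3/5), but that point violates s ≥ 0. Every candidate vertex is excluded by some other constraint, so the feasible region is empty.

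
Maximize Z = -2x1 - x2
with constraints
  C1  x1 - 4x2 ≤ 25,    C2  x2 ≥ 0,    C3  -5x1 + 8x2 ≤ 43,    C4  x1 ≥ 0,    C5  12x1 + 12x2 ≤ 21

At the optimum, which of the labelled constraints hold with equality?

C2 and C4

Vertices and Z = -2x1 - x2:
  (0, 0) → Z = 0
  (7/4, 0) → Z = -7/2
  (0, 7/4) → Z = -7/4

The maximum is at (0, 0). Substituting into each constraint, equality holds for C2 and C4; the remaining constraints have slack.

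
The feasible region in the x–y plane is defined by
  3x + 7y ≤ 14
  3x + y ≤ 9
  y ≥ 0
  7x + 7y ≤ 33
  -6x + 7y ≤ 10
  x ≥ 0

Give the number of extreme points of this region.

The feasible vertices (each the meet of two boundaries and inside every other half-plane) are:
  (49/18, 5/6)
  (4/9, 38/21)
  (3, 0)
  (0, 0)
  (0, 10/7)

5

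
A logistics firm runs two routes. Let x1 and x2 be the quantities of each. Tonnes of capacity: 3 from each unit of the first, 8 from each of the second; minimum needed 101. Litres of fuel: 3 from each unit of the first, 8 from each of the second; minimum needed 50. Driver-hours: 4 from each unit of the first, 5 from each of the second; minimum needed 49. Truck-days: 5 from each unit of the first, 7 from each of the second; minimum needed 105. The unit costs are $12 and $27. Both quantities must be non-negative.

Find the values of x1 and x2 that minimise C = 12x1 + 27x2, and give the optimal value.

Feasible corners and C = 12x1 + 27x2:
  (0, 15) → C = 405
  (101/3, 0) → C = 404
  (7, 10) → C = 354
The feasible region is unbounded (it extends along (0, 1), (1, 0)), but C strictly increases along every unbounded feasible direction, so there is no improving ray and the minimum is attained at a vertex.

The optimum lies where 3x1 + 8x2 = 101 and 5x1 + 7x2 = 105.
Solving simultaneously gives x1 = 7, x2 = 10.

x1 = 7, x2 = 10, minimum C = 354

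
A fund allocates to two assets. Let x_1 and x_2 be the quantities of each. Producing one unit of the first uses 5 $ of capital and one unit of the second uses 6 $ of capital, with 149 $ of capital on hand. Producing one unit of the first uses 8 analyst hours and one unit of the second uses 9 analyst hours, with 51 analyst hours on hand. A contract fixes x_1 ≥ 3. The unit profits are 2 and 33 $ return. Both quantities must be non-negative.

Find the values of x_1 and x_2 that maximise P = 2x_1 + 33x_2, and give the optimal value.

Corner points and P = 2x_1 + 33x_2:
  (51/8, 0) → P = 51/4
  (3, 0) → P = 6
  (3, 3) → P = 105

At the optimal vertex, 8x_1 + 9x_2 = 51 and x_1 = 3.
Solving simultaneously gives x_1 = 3, x_2 = 3.

x_1 = 3, x_2 = 3, maximum P = 105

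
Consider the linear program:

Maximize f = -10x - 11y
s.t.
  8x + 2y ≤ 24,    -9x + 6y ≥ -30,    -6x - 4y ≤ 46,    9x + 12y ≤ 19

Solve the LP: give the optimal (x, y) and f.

Feasible corners and f = -10x - 11y:
  (-13/6, -33/4) → f = 1349/12
  (79/27, -11/18) → f = -1217/54
  (-157/9, 44/3) → f = 118/9

The binding constraints are -9x + 6y = -30 and -6x - 4y = 46.
Solving simultaneously gives x = -13/6, y = -33/4.

x = -13/6, y = -33/4, maximum f = 1349/12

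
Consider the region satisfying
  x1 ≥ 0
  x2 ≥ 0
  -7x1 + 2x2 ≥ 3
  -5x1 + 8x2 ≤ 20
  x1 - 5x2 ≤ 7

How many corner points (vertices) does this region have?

3

The feasible vertices (each the meet of two boundaries and inside every other half-plane) are:
  (0, 3/2)
  (0, 5/2)
  (8/23, 125/46)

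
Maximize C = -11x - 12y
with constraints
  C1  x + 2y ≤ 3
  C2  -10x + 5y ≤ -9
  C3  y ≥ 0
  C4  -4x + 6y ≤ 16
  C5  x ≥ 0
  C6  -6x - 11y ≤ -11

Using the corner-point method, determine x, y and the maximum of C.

x = 11/10, y = 2/5, maximum C = -169/10

Corner points and C = -11x - 12y:
  (33/25, 21/25) → C = -123/5
  (3, 0) → C = -33
  (11/10, 2/5) → C = -169/10
  (11/6, 0) → C = -121/6

The binding constraints are -10x + 5y = -9 and -6x - 11y = -11.
Solving simultaneously gives x = 11/10, y = 2/5.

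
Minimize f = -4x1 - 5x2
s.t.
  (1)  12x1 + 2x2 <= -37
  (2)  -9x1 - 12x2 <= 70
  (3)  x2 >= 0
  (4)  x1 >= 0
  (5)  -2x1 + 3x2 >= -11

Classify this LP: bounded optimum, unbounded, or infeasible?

infeasible

The boundaries 12x1 + 2x2 = -37 and x2 = 0 meet at (-37/12, 0), but that point violates x1 ≥ 0. Every candidate vertex is excluded by some other constraint, so the feasible region is empty.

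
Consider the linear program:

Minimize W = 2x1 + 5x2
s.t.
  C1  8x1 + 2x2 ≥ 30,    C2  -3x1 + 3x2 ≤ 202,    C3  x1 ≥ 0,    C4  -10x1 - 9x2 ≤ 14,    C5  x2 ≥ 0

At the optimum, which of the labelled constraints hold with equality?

Extreme points and W = 2x1 + 5x2:
  (0, 15) → W = 75
  (15/4, 0) → W = 15/2
  (0, 202/3) → W = 1010/3
The feasible region is unbounded (it extends along (1, 1), (1, 0)), but W strictly increases along every unbounded feasible direction, so there is no improving ray and the minimum is attained at a vertex.

The minimum is at (15/4, 0). Substituting into each constraint, equality holds for C1 and C5; the remaining constraints have slack.

C1 and C5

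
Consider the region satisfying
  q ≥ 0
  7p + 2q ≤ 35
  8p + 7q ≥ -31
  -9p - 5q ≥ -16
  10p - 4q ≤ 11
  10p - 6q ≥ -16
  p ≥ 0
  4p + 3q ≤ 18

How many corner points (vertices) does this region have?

5

Of the 28 pairwise boundary intersections, those satisfying every inequality are:
  (11/10, 0)
  (0, 0)
  (119/86, 61/86)
  (2/13, 38/13)
  (0, 8/3)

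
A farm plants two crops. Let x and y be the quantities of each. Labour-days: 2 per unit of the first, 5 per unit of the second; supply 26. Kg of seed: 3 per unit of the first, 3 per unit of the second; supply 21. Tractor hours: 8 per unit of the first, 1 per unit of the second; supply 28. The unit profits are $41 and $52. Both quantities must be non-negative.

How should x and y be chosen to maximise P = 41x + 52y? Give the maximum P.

Corner points and P = 41x + 52y:
  (0, 0) → P = 0
  (0, 26/5) → P = 1352/5
  (7/2, 0) → P = 287/2
  (3, 4) → P = 331

The optimum lies where 2x + 5y = 26 and 3x + 3y = 21.
Solving simultaneously gives x = 3, y = 4.

x = 3, y = 4, maximum P = 331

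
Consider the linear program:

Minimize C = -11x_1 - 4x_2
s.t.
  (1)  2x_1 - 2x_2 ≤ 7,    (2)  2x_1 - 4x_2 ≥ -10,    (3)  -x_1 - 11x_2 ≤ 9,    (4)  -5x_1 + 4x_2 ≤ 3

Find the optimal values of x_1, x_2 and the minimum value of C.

Extreme points and C = -11x_1 - 4x_2:
  (12, 17/2) → C = -166
  (59/24, -25/24) → C = -183/8
  (7/3, 11/3) → C = -121/3
  (-69/59, -42/59) → C = 927/59

x_1 = 12, x_2 = 17/2, minimum C = -166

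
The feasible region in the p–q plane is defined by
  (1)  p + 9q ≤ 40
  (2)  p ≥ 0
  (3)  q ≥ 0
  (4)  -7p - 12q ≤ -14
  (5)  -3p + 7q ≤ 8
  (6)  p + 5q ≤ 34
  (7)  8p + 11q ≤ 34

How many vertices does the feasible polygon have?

4

Intersecting each pair of boundary lines and keeping only the points that satisfy every inequality leaves:
  (2, 0)
  (17/4, 0)
  (2/85, 98/85)
  (150/89, 166/89)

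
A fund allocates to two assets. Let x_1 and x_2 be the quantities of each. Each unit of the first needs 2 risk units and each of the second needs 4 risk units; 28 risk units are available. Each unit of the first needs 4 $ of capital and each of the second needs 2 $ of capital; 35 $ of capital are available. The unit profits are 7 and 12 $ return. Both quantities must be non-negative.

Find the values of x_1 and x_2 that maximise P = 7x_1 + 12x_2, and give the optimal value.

x_1 = 7, x_2 = 7/2, maximum P = 91

Feasible corners and P = 7x_1 + 12x_2:
  (0, 0) → P = 0
  (0, 7) → P = 84
  (35/4, 0) → P = 245/4
  (7, 7/2) → P = 91

The optimum lies where 2x_1 + 4x_2 = 28 and 4x_1 + 2x_2 = 35.
Solving simultaneously gives x_1 = 7, x_2 = 7/2.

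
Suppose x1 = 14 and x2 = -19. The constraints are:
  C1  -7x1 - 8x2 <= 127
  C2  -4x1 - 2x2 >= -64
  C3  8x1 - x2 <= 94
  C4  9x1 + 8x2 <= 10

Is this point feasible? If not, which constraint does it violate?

not feasible — violates C3

Constraint C3: 8x1 - x2 = 131, which is not ≤ 94. All other constraints are satisfied.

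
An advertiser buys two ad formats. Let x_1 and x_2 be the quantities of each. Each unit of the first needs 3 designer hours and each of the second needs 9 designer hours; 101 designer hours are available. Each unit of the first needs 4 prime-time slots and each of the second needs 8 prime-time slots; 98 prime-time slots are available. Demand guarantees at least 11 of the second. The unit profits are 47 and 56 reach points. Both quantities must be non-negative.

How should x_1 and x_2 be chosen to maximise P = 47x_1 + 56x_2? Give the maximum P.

The optimum lies where 3x_1 + 9x_2 = 101 and x_2 = 11.
Solving simultaneously gives x_1 = 2/3, x_2 = 11.

x_1 = 2/3, x_2 = 11, maximum P = 1942/3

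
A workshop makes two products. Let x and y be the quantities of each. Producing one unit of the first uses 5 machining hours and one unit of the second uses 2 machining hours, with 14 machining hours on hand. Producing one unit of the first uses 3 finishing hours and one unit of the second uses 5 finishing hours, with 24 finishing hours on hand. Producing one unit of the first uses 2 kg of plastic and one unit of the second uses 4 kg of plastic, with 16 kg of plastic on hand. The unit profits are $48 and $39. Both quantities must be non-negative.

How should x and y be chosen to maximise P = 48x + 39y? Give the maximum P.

x = 3/2, y = 13/4, maximum P = 795/4

Corner points and P = 48x + 39y:
  (0, 0) → P = 0
  (0, 4) → P = 156
  (14/5, 0) → P = 672/5
  (3/2, 13/4) → P = 795/4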